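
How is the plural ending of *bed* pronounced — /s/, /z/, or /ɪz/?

/z/

The stem *bed* ends in a voiced non-sibilant sound.
The plural suffix surfaces as /ɪz/ after sibilants, /s/ after other voiceless consonants, and /z/ after other voiced sounds.
So the plural -s on *bed* is pronounced /z/.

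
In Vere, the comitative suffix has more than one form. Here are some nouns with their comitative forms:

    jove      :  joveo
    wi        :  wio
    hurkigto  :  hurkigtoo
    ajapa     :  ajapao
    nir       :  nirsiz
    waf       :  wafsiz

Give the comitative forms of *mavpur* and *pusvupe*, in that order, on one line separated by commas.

The suffix is conditioned by the final sound: -siz when the stem ends in a consonant (*nir*, *waf*); -o when the stem ends in a vowel (*jove*, *wi*, *hurkigto*, *ajapa*).
*mavpur*: final sound = /r/, a consonant → -siz → *mavpursiz*.
*pusvupe*: final sound = /e/, a vowel → -o → *pusvupeo*.

mavpursiz, pusvupeo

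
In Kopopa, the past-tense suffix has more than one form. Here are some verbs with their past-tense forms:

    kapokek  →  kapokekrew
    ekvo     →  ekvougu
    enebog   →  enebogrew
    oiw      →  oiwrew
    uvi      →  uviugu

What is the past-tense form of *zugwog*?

zugwogrew

The pattern is consonant vs. vowel: -rew when the stem ends in a consonant (*kapokek*, *enebog*, *oiw*); -ugu when the stem ends in a vowel (*ekvo*, *uvi*).
*zugwog*: final sound = /g/, a consonant → -rew → *zugwogrew*.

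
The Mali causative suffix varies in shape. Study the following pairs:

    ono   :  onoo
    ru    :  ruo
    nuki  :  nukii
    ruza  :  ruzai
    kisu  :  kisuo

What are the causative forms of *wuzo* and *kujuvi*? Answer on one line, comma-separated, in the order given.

The pattern is rounding harmony: -o when the last vowel of the stem is a rounded vowel (*ono*, *ru*, *kisu*); -i when the last vowel of the stem is an unrounded vowel (*nuki*, *ruza*).
*wuzo* — last vowel /o/ (a rounded vowel) → -o → *wuzoo*.
*kujuvi*: last vowel = /i/, an unrounded vowel → -i → *kujuvii*.

wuzoo, kujuvii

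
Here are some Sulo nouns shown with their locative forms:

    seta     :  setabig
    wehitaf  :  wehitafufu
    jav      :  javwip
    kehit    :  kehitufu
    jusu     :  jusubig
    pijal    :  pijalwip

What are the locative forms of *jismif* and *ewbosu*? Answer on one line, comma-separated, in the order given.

The pattern is voicing of the final sound: -ufu when the stem ends in a voiceless consonant (*wehitaf*, *kehit*); -wip when the stem ends in a voiced consonant (*jav*, *pijal*); -big when the stem ends in a vowel (*seta*, *jusu*).
Since the final sound of *jismif* is /f/ (a voiceless consonant), it takes -ufu, giving *jismifufu*.
*ewbosu*: final sound = /u/, a vowel → -big → *ewbosubig*.

jismifufu, ewbosubig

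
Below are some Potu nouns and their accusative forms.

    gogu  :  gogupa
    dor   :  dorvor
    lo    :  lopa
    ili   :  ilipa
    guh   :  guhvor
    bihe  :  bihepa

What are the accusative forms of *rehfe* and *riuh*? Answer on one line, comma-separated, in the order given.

The alternation tracks the final sound of the stem — -vor when the stem ends in a consonant (*dor*, *guh*); -pa when the stem ends in a vowel (*gogu*, *lo*, *ili*, *bihe*).
*rehfe* — final sound /e/ (a vowel) → -pa → *rehfepa*.
The final sound of *riuh* is /h/, which is a consonant, so the suffix is -vor, giving *riuhvor*.

rehfepa, riuhvor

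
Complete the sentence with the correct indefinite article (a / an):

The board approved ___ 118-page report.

a

The indefinite article is chosen by the initial *sound* of the following word, not its spelling.
The number *118* is spoken "one hundred …", beginning with /wʌn/ — a consonant sound.
So the article is *a*: The board approved a 118-page report.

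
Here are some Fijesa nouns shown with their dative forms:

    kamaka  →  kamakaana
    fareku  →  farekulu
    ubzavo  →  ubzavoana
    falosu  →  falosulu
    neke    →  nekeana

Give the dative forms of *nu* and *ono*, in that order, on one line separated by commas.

The pattern is height harmony: -lu when the last vowel of the stem is a high vowel (*fareku*, *falosu*); -ana when the last vowel of the stem is a non-high vowel (*kamaka*, *ubzavo*, *neke*).
Since the last vowel of *nu* is /u/ (a high vowel), it takes -lu, giving *nulu*.
*ono*: last vowel = /o/, a non-high vowel → -ana → *onoana*.

nulu, onoana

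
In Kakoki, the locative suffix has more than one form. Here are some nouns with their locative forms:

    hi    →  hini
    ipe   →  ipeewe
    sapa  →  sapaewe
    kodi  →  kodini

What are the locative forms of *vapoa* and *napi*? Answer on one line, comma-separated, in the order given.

The alternation tracks the last vowel of the stem — -ni when the last vowel of the stem is a high vowel (*hi*, *kodi*); -ewe when the last vowel of the stem is a non-high vowel (*ipe*, *sapa*).
Since the last vowel of *vapoa* is /a/ (a non-high vowel), it takes -ewe, giving *vapoaewe*.
*napi*: last vowel = /i/, a high vowel → -ni → *napini*.

vapoaewe, napini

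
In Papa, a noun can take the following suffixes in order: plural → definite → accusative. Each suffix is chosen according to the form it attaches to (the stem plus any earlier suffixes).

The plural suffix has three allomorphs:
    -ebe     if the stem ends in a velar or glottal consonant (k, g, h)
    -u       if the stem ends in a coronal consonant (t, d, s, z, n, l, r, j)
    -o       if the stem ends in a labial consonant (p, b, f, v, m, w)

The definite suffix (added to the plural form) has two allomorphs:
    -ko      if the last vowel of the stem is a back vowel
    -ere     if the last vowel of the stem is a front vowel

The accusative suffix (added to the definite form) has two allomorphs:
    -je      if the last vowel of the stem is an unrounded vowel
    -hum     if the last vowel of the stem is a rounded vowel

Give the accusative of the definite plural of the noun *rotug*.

rotugebeereje

*rotug* — final consonant /g/ (velar/glottal) → -ebe → *rotugebe*.
Since the last vowel of the plural form *rotugebe* is /e/ (a front vowel), it takes -ere, giving *rotugebeere*.
The last vowel of the definite form *rotugebeere* is /e/, which is an unrounded vowel, so the accusative suffix is -je, giving *rotugebeereje*.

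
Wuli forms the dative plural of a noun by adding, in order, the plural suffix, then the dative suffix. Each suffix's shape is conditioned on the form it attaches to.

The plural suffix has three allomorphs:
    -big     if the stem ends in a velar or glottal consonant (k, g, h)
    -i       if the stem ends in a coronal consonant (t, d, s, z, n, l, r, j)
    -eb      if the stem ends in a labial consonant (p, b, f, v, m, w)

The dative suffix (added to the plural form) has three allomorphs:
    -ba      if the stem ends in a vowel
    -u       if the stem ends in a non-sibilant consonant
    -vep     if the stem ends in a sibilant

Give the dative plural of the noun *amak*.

amakbigu

Since the final consonant of *amak* is /k/ (velar/glottal), it takes -big, giving *amakbig*.
The plural form *amakbig*: final sound = /g/, a non-sibilant consonant → -u → *amakbigu*.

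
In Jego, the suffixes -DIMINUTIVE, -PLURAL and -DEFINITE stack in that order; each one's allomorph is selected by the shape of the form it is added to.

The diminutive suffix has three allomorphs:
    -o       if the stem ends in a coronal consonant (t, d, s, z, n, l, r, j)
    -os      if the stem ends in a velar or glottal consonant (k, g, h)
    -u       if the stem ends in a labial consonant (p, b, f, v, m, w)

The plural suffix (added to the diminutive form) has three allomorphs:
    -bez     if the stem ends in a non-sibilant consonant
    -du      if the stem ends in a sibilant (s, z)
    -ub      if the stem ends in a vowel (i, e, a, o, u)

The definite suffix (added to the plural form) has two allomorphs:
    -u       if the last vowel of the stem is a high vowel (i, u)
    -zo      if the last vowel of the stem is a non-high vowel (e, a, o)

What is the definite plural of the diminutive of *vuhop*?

The final consonant of *vuhop* is /p/, which is labial, so the diminutive suffix is -u, giving *vuhopu*.
The diminutive form *vuhopu* — final sound /u/ (a vowel) → -ub → *vuhopuub*.
The last vowel of the plural form *vuhopuub* is /u/, which is a high vowel, so the definite suffix is -u, giving *vuhopuubu*.

vuhopuubu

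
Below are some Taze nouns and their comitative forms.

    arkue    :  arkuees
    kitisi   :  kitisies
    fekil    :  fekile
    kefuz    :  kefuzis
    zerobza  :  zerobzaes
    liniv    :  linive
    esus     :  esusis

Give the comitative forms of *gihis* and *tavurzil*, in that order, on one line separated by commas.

Looking at the final sound of each stem: -is when the stem ends in a sibilant (*kefuz*, *esus*); -e when the stem ends in a non-sibilant consonant (*fekil*, *liniv*); -es when the stem ends in a vowel (*arkue*, *kitisi*, *zerobza*).
*gihis* — final sound /s/ (a sibilant) → -is → *gihisis*.
Since the final sound of *tavurzil* is /l/ (a non-sibilant consonant), it takes -e, giving *tavurzile*.

gihisis, tavurzile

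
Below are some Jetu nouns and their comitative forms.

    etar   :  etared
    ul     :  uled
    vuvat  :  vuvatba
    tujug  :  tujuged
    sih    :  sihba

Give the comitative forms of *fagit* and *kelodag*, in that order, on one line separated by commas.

fagitba, kelodaged

The suffix is conditioned by the final consonant: -ba when the stem ends in a voiceless consonant (*vuvat*, *sih*); -ed when the stem ends in a voiced consonant (*etar*, *ul*, *tujug*).
The final consonant of *fagit* is /t/, which is voiceless, so the suffix is -ba, giving *fagitba*.
*kelodag*: final consonant = /g/, voiced → -ed → *kelodaged*.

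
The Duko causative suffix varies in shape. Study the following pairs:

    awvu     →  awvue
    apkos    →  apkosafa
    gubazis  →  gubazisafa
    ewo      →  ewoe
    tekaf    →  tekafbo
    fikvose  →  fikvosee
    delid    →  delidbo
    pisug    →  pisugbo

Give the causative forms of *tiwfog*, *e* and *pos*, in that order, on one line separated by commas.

The pattern is sibilance of the final sound: -afa when the stem ends in a sibilant (*apkos*, *gubazis*); -bo when the stem ends in a non-sibilant consonant (*tekaf*, *delid*, *pisug*); -e when the stem ends in a vowel (*awvu*, *ewo*, *fikvose*).
*tiwfog* — final sound /g/ (a non-sibilant consonant) → -bo → *tiwfogbo*.
*e* — final sound /e/ (a vowel) → -e → *ee*.
Since the final sound of *pos* is /s/ (a sibilant), it takes -afa, giving *posafa*.

tiwfogbo, ee, posafa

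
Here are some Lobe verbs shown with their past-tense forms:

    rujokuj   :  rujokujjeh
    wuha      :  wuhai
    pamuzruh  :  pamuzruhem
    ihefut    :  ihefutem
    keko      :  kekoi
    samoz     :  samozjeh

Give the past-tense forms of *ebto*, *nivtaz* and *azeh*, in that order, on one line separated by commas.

ebtoi, nivtazjeh, azehem

The alternation tracks the final sound of the stem — -em when the stem ends in a voiceless consonant (*pamuzruh*, *ihefut*); -jeh when the stem ends in a voiced consonant (*rujokuj*, *samoz*); -i when the stem ends in a vowel (*wuha*, *keko*).
The final sound of *ebto* is /o/, which is a vowel, so the suffix is -i, giving *ebtoi*.
*nivtaz*: final sound = /z/, a voiced consonant → -jeh → *nivtazjeh*.
The final sound of *azeh* is /h/, which is a voiceless consonant, so the suffix is -em, giving *azehem*.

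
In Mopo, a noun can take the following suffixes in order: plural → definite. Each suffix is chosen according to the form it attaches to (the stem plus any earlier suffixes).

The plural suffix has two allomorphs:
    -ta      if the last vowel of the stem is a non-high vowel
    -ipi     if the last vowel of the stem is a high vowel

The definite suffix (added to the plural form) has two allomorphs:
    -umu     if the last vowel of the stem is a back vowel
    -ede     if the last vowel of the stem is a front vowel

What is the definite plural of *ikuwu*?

ikuwuipiede

*ikuwu* — last vowel /u/ (a high vowel) → -ipi → *ikuwuipi*.
The last vowel of the plural form *ikuwuipi* is /i/, which is a front vowel, so the definite suffix is -ede, giving *ikuwuipiede*.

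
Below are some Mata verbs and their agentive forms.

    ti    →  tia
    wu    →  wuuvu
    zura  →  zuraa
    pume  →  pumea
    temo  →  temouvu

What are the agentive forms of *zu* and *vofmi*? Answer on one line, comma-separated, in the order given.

zuuvu, vofmia

The alternation tracks the last vowel of the stem — -uvu when the last vowel of the stem is a rounded vowel (*wu*, *temo*); -a when the last vowel of the stem is an unrounded vowel (*ti*, *zura*, *pume*).
Since the last vowel of *zu* is /u/ (a rounded vowel), it takes -uvu, giving *zuuvu*.
The last vowel of *vofmi* is /i/, which is an unrounded vowel, so the suffix is -a, giving *vofmia*.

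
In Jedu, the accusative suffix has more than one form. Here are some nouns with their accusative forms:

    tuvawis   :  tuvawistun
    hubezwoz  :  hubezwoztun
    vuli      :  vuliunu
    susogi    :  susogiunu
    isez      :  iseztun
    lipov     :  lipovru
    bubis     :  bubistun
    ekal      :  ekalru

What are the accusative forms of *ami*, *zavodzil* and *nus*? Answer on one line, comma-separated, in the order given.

amiunu, zavodzilru, nustun

The alternation tracks the final sound of the stem — -tun when the stem ends in a sibilant (*tuvawis*, *hubezwoz*, *isez*, *bubis*); -ru when the stem ends in a non-sibilant consonant (*lipov*, *ekal*); -unu when the stem ends in a vowel (*vuli*, *susogi*).
The final sound of *ami* is /i/, which is a vowel, so the suffix is -unu, giving *amiunu*.
The final sound of *zavodzil* is /l/, which is a non-sibilant consonant, so the suffix is -ru, giving *zavodzilru*.
*nus*: final sound = /s/, a sibilant → -tun → *nustun*.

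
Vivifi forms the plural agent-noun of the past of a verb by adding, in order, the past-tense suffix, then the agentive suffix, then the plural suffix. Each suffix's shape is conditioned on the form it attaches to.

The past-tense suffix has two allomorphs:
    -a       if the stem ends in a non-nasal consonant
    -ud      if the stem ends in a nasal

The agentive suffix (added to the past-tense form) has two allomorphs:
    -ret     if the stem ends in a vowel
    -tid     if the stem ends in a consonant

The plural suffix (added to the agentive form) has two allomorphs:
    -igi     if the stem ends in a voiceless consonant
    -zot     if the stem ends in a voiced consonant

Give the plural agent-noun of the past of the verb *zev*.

zevaretigi

Since the final consonant of *zev* is /v/ (non-nasal), it takes -a, giving *zeva*.
The final sound of the past-tense form *zeva* is /a/, which is a vowel, so the agentive suffix is -ret, giving *zevaret*.
Since the final consonant of the agentive form *zevaret* is /t/ (voiceless), it takes -igi, giving *zevaretigi*.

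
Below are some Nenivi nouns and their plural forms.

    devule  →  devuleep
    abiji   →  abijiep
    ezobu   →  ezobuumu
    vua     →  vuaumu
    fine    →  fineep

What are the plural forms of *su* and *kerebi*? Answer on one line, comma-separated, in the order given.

The suffix is conditioned by the last vowel: -ep when the last vowel of the stem is a front vowel (*devule*, *abiji*, *fine*); -umu when the last vowel of the stem is a back vowel (*ezobu*, *vua*).
*su* — last vowel /u/ (a back vowel) → -umu → *suumu*.
Since the last vowel of *kerebi* is /i/ (a front vowel), it takes -ep, giving *kerebiep*.

suumu, kerebiep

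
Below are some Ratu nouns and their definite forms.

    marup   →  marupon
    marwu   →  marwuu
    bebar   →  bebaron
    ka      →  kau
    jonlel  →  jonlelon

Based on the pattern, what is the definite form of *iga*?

igau

The suffix is conditioned by the final sound: -on when the stem ends in a consonant (*marup*, *bebar*, *jonlel*); -u when the stem ends in a vowel (*marwu*, *ka*).
Since the final sound of *iga* is /a/ (a vowel), it takes -u, giving *igau*.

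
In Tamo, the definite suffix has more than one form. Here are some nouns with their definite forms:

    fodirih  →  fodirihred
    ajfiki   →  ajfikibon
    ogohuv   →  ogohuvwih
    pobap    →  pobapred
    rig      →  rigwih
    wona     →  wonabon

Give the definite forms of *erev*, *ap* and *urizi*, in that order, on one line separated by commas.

The alternation tracks the final sound of the stem — -red when the stem ends in a voiceless consonant (*fodirih*, *pobap*); -wih when the stem ends in a voiced consonant (*ogohuv*, *rig*); -bon when the stem ends in a vowel (*ajfiki*, *wona*).
The final sound of *erev* is /v/, which is a voiced consonant, so the suffix is -wih, giving *erevwih*.
The final sound of *ap* is /p/, which is a voiceless consonant, so the suffix is -red, giving *apred*.
The final sound of *urizi* is /i/, which is a vowel, so the suffix is -bon, giving *urizibon*.

erevwih, apred, urizibon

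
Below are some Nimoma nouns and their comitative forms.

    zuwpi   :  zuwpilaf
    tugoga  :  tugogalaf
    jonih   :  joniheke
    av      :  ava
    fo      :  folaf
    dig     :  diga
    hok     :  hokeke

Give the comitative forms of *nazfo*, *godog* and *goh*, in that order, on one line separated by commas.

The pattern is voicing of the final sound: -eke when the stem ends in a voiceless consonant (*jonih*, *hok*); -a when the stem ends in a voiced consonant (*av*, *dig*); -laf when the stem ends in a vowel (*zuwpi*, *tugoga*, *fo*).
*nazfo*: final sound = /o/, a vowel → -laf → *nazfolaf*.
*godog*: final sound = /g/, a voiced consonant → -a → *godoga*.
*goh* — final sound /h/ (a voiceless consonant) → -eke → *goheke*.

nazfolaf, godoga, goheke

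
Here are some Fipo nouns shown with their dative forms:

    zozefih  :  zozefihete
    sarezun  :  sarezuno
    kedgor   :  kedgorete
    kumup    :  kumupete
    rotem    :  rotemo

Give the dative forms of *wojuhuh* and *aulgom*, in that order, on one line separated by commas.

wojuhuhete, aulgomo

The suffix is conditioned by the final consonant: -o when the stem ends in a nasal (*sarezun*, *rotem*); -ete when the stem ends in a non-nasal consonant (*zozefih*, *kedgor*, *kumup*).
Since the final consonant of *wojuhuh* is /h/ (non-nasal), it takes -ete, giving *wojuhuhete*.
The final consonant of *aulgom* is /m/, which is a nasal, so the suffix is -o, giving *aulgomo*.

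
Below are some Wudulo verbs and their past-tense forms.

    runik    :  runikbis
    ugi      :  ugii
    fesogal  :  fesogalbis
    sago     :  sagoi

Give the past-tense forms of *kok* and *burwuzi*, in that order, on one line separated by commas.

The alternation tracks the final sound of the stem — -bis when the stem ends in a consonant (*runik*, *fesogal*); -i when the stem ends in a vowel (*ugi*, *sago*).
*kok*: final sound = /k/, a consonant → -bis → *kokbis*.
*burwuzi*: final sound = /i/, a vowel → -i → *burwuzii*.

kokbis, burwuzii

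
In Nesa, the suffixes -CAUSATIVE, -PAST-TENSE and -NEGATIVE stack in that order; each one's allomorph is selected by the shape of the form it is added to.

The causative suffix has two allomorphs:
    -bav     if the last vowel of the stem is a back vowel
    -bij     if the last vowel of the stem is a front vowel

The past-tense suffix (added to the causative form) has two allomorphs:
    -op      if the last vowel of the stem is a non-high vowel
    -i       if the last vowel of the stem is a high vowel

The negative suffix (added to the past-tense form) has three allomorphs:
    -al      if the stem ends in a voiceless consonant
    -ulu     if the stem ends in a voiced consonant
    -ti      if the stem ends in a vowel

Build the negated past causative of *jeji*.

jejibijiti

*jeji* — last vowel /i/ (a front vowel) → -bij → *jejibij*.
Since the last vowel of the causative form *jejibij* is /i/ (a high vowel), it takes -i, giving *jejibiji*.
The past-tense form *jejibiji*: final sound = /i/, a vowel → -ti → *jejibijiti*.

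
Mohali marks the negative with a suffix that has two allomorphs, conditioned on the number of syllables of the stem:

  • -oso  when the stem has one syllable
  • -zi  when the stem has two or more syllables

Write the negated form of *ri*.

*ri* (one syllable) → -oso → *rioso*.

rioso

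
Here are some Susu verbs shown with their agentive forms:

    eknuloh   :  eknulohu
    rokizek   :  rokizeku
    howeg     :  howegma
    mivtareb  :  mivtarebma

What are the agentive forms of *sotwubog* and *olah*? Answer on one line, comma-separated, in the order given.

sotwubogma, olahu

Looking at the final consonant of each stem: -u when the stem ends in a voiceless consonant (*eknuloh*, *rokizek*); -ma when the stem ends in a voiced consonant (*howeg*, *mivtareb*).
Since the final consonant of *sotwubog* is /g/ (voiced), it takes -ma, giving *sotwubogma*.
The final consonant of *olah* is /h/, which is voiceless, so the suffix is -u, giving *olahu*.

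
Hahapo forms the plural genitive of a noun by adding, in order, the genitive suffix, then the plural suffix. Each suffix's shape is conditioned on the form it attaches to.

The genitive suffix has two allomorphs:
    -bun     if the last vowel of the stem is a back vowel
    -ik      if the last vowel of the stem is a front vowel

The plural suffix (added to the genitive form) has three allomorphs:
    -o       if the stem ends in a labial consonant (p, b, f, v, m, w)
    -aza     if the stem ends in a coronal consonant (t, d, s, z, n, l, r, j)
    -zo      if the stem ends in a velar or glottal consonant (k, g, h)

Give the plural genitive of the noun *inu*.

The last vowel of *inu* is /u/, which is a back vowel, so the genitive suffix is -bun, giving *inubun*.
The genitive form *inubun*: final consonant = /n/, coronal → -aza → *inubunaza*.

inubunaza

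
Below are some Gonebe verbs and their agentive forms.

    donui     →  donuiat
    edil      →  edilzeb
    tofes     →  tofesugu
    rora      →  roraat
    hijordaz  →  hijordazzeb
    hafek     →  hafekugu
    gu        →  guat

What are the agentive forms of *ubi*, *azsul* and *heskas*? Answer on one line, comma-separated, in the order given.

The suffix is conditioned by the final sound: -ugu when the stem ends in a voiceless consonant (*tofes*, *hafek*); -zeb when the stem ends in a voiced consonant (*edil*, *hijordaz*); -at when the stem ends in a vowel (*donui*, *rora*, *gu*).
*ubi* — final sound /i/ (a vowel) → -at → *ubiat*.
Since the final sound of *azsul* is /l/ (a voiced consonant), it takes -zeb, giving *azsulzeb*.
*heskas* — final sound /s/ (a voiceless consonant) → -ugu → *heskasugu*.

ubiat, azsulzeb, heskasugu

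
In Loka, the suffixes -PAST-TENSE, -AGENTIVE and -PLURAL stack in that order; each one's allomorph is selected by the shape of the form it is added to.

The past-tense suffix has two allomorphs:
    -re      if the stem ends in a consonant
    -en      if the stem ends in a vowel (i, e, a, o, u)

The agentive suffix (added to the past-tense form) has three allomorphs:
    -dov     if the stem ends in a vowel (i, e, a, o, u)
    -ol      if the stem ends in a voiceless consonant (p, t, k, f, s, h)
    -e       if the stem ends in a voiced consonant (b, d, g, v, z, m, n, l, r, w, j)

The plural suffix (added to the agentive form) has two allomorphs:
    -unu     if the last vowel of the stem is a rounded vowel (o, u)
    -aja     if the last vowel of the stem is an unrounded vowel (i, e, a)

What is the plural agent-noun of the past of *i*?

ieneaja

The final sound of *i* is /i/, which is a vowel, so the past-tense suffix is -en, giving *ien*.
Since the final sound of the past-tense form *ien* is /n/ (a voiced consonant), it takes -e, giving *iene*.
The agentive form *iene*: last vowel = /e/, an unrounded vowel → -aja → *ieneaja*.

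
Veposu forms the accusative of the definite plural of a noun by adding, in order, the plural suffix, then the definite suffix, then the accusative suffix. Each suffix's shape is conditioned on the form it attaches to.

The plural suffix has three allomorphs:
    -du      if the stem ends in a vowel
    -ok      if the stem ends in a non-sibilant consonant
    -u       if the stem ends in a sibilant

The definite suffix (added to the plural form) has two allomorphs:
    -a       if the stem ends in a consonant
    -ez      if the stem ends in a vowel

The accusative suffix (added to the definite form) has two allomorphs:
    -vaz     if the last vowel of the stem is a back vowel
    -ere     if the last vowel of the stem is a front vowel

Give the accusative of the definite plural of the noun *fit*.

fitokavaz

*fit* — final sound /t/ (a non-sibilant consonant) → -ok → *fitok*.
The plural form *fitok* — final sound /k/ (a consonant) → -a → *fitoka*.
Since the last vowel of the definite form *fitoka* is /a/ (a back vowel), it takes -vaz, giving *fitokavaz*.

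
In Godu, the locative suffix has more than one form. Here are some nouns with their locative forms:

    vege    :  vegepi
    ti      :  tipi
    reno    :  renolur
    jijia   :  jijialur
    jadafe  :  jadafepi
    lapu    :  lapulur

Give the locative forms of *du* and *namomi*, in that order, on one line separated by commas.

The alternation tracks the last vowel of the stem — -pi when the last vowel of the stem is a front vowel (*vege*, *ti*, *jadafe*); -lur when the last vowel of the stem is a back vowel (*reno*, *jijia*, *lapu*).
*du*: last vowel = /u/, a back vowel → -lur → *dulur*.
*namomi*: last vowel = /i/, a front vowel → -pi → *namomipi*.

dulur, namomipi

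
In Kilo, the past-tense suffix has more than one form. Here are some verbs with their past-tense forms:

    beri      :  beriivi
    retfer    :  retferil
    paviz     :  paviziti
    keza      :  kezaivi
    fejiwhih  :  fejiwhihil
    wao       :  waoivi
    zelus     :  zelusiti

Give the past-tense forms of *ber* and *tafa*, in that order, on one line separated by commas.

Looking at the final sound of each stem: -iti when the stem ends in a sibilant (*paviz*, *zelus*); -il when the stem ends in a non-sibilant consonant (*retfer*, *fejiwhih*); -ivi when the stem ends in a vowel (*beri*, *keza*, *wao*).
*ber*: final sound = /r/, a non-sibilant consonant → -il → *beril*.
Since the final sound of *tafa* is /a/ (a vowel), it takes -ivi, giving *tafaivi*.

beril, tafaivi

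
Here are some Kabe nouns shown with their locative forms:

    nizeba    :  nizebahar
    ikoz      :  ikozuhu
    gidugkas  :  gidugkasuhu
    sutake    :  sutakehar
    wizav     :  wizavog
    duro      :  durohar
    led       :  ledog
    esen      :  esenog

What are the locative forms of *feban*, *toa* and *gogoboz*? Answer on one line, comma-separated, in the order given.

The alternation tracks the final sound of the stem — -uhu when the stem ends in a sibilant (*ikoz*, *gidugkas*); -og when the stem ends in a non-sibilant consonant (*wizav*, *led*, *esen*); -har when the stem ends in a vowel (*nizeba*, *sutake*, *duro*).
*feban* — final sound /n/ (a non-sibilant consonant) → -og → *febanog*.
The final sound of *toa* is /a/, which is a vowel, so the suffix is -har, giving *toahar*.
*gogoboz*: final sound = /z/, a sibilant → -uhu → *gogobozuhu*.

febanog, toahar, gogobozuhu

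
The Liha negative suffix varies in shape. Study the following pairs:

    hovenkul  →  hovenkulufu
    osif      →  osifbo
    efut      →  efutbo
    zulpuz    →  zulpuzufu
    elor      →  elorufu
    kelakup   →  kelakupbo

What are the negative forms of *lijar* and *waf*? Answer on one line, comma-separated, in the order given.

lijarufu, wafbo

The suffix is conditioned by the final consonant: -bo when the stem ends in a voiceless consonant (*osif*, *efut*, *kelakup*); -ufu when the stem ends in a voiced consonant (*hovenkul*, *zulpuz*, *elor*).
The final consonant of *lijar* is /r/, which is voiced, so the suffix is -ufu, giving *lijarufu*.
*waf* — final consonant /f/ (voiceless) → -bo → *wafbo*.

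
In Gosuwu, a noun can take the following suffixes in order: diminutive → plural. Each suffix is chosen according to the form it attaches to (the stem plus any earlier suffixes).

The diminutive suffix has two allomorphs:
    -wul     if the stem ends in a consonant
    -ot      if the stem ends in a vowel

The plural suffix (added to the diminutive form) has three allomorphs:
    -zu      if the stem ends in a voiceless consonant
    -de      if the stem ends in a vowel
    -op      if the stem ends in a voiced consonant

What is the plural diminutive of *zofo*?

zofootzu

*zofo*: final sound = /o/, a vowel → -ot → *zofoot*.
Since the final sound of the diminutive form *zofoot* is /t/ (a voiceless consonant), it takes -zu, giving *zofootzu*.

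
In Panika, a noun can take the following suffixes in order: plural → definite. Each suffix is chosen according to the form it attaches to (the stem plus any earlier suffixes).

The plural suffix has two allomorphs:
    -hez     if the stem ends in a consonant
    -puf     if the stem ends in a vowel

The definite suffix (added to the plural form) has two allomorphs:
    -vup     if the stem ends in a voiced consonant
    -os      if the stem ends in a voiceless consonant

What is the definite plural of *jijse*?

*jijse*: final sound = /e/, a vowel → -puf → *jijsepuf*.
Since the final consonant of the plural form *jijsepuf* is /f/ (voiceless), it takes -os, giving *jijsepufos*.

jijsepufos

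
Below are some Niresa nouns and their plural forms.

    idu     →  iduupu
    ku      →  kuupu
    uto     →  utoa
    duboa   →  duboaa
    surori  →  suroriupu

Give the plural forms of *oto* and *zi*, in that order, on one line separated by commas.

otoa, ziupu

The pattern is height harmony: -upu when the last vowel of the stem is a high vowel (*idu*, *ku*, *surori*); -a when the last vowel of the stem is a non-high vowel (*uto*, *duboa*).
*oto*: last vowel = /o/, a non-high vowel → -a → *otoa*.
*zi*: last vowel = /i/, a high vowel → -upu → *ziupu*.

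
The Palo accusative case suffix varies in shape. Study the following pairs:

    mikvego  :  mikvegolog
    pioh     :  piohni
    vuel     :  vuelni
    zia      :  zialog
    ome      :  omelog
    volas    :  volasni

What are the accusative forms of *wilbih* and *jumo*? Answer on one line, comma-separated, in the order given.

Looking at the final sound of each stem: -ni when the stem ends in a consonant (*pioh*, *vuel*, *volas*); -log when the stem ends in a vowel (*mikvego*, *zia*, *ome*).
Since the final sound of *wilbih* is /h/ (a consonant), it takes -ni, giving *wilbihni*.
The final sound of *jumo* is /o/, which is a vowel, so the suffix is -log, giving *jumolog*.

wilbihni, jumolog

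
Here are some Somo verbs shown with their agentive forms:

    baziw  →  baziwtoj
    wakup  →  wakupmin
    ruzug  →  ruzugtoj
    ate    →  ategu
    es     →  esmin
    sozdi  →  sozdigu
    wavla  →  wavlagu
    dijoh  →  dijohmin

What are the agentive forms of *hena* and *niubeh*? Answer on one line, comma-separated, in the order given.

henagu, niubehmin

Looking at the final sound of each stem: -min when the stem ends in a voiceless consonant (*wakup*, *es*, *dijoh*); -toj when the stem ends in a voiced consonant (*baziw*, *ruzug*); -gu when the stem ends in a vowel (*ate*, *sozdi*, *wavla*).
The final sound of *hena* is /a/, which is a vowel, so the suffix is -gu, giving *henagu*.
Since the final sound of *niubeh* is /h/ (a voiceless consonant), it takes -min, giving *niubehmin*.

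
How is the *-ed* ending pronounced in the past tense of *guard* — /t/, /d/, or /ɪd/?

/ɪd/

The stem *guard* ends in /t/ or /d/.
The -ed suffix is realized as /ɪd/ after /t, d/; as /t/ after other voiceless consonants; and as /d/ after other voiced sounds.
So -ed on *guard* is pronounced /ɪd/.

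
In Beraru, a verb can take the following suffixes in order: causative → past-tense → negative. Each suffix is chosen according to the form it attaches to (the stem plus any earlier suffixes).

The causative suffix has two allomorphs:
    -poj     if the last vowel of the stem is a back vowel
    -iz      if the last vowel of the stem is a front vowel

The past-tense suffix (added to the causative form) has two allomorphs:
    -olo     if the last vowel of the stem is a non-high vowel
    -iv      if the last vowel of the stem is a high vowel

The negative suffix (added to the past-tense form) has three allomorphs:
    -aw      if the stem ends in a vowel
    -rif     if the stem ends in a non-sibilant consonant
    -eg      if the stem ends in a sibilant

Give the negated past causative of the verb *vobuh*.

The last vowel of *vobuh* is /u/, which is a back vowel, so the causative suffix is -poj, giving *vobuhpoj*.
Since the last vowel of the causative form *vobuhpoj* is /o/ (a non-high vowel), it takes -olo, giving *vobuhpojolo*.
The final sound of the past-tense form *vobuhpojolo* is /o/, which is a vowel, so the negative suffix is -aw, giving *vobuhpojoloaw*.

vobuhpojoloaw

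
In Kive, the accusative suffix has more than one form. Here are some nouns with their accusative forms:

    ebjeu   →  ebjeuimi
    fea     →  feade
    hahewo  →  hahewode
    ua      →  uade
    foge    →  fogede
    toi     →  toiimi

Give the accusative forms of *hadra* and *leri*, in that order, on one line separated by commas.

hadrade, leriimi

The pattern is height harmony: -imi when the last vowel of the stem is a high vowel (*ebjeu*, *toi*); -de when the last vowel of the stem is a non-high vowel (*fea*, *hahewo*, *ua*, *foge*).
*hadra*: last vowel = /a/, a non-high vowel → -de → *hadrade*.
The last vowel of *leri* is /i/, which is a high vowel, so the suffix is -imi, giving *leriimi*.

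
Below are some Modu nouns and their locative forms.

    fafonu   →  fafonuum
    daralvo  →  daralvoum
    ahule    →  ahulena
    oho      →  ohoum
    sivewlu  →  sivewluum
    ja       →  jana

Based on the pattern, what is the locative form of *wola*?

wolana

Looking at the last vowel of each stem: -um when the last vowel of the stem is a rounded vowel (*fafonu*, *daralvo*, *oho*, *sivewlu*); -na when the last vowel of the stem is an unrounded vowel (*ahule*, *ja*).
Since the last vowel of *wola* is /a/ (an unrounded vowel), it takes -na, giving *wolana*.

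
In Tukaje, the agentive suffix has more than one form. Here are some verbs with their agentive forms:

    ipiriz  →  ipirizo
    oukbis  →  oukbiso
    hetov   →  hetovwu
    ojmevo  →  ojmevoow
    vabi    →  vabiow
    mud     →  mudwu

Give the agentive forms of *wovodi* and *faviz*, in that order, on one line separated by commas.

Looking at the final sound of each stem: -o when the stem ends in a sibilant (*ipiriz*, *oukbis*); -wu when the stem ends in a non-sibilant consonant (*hetov*, *mud*); -ow when the stem ends in a vowel (*ojmevo*, *vabi*).
*wovodi*: final sound = /i/, a vowel → -ow → *wovodiow*.
*faviz* — final sound /z/ (a sibilant) → -o → *favizo*.

wovodiow, favizo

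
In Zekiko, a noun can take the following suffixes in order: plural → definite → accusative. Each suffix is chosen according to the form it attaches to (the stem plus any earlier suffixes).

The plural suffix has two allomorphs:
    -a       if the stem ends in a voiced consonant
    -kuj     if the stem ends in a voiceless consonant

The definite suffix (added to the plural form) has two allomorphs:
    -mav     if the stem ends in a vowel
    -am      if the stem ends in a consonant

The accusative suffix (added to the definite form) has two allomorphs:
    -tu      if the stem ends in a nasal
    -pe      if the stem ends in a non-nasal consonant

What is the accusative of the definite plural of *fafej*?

fafejamavpe

*fafej*: final consonant = /j/, voiced → -a → *fafeja*.
The plural form *fafeja* — final sound /a/ (a vowel) → -mav → *fafejamav*.
The definite form *fafejamav*: final consonant = /v/, non-nasal → -pe → *fafejamavpe*.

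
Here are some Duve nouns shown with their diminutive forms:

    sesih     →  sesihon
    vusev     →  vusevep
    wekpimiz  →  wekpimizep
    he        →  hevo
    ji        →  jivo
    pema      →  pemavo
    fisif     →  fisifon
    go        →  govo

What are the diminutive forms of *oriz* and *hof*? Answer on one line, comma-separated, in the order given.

orizep, hofon

The suffix is conditioned by the final sound: -on when the stem ends in a voiceless consonant (*sesih*, *fisif*); -ep when the stem ends in a voiced consonant (*vusev*, *wekpimiz*); -vo when the stem ends in a vowel (*he*, *ji*, *pema*, *go*).
*oriz* — final sound /z/ (a voiced consonant) → -ep → *orizep*.
The final sound of *hof* is /f/, which is a voiceless consonant, so the suffix is -on, giving *hofon*.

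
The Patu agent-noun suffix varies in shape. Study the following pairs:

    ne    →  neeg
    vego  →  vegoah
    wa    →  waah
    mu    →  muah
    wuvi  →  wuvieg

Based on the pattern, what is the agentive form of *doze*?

dozeeg

The alternation tracks the last vowel of the stem — -eg when the last vowel of the stem is a front vowel (*ne*, *wuvi*); -ah when the last vowel of the stem is a back vowel (*vego*, *wa*, *mu*).
*doze*: last vowel = /e/, a front vowel → -eg → *dozeeg*.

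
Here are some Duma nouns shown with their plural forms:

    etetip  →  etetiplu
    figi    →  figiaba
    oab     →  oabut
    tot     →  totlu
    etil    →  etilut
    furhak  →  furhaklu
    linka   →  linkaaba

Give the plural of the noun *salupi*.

salupiaba

The suffix is conditioned by the final sound: -lu when the stem ends in a voiceless consonant (*etetip*, *tot*, *furhak*); -ut when the stem ends in a voiced consonant (*oab*, *etil*); -aba when the stem ends in a vowel (*figi*, *linka*).
Since the final sound of *salupi* is /i/ (a vowel), it takes -aba, giving *salupiaba*.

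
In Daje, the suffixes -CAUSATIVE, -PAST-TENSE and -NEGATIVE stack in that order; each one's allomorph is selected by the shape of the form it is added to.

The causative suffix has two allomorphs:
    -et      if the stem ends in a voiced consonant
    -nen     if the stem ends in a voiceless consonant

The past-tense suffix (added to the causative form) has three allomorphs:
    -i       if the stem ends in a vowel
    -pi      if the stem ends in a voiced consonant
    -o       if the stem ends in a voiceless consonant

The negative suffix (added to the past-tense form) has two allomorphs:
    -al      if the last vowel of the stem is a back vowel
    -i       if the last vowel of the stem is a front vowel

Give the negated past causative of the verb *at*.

*at*: final consonant = /t/, voiceless → -nen → *atnen*.
The causative form *atnen* — final sound /n/ (a voiced consonant) → -pi → *atnenpi*.
The past-tense form *atnenpi*: last vowel = /i/, a front vowel → -i → *atnenpii*.

atnenpii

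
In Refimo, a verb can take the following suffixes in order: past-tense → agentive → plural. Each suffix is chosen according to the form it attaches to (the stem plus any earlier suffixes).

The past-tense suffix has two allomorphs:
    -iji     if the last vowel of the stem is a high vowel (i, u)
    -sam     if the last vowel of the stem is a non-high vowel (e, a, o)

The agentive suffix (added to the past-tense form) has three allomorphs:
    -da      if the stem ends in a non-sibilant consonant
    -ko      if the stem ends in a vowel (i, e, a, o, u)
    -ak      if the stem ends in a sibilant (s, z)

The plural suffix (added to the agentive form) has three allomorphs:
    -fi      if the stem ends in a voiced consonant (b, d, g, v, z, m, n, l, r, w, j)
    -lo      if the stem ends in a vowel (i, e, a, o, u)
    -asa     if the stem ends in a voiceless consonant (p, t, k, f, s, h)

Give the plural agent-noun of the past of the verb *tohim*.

*tohim* — last vowel /i/ (a high vowel) → -iji → *tohimiji*.
The final sound of the past-tense form *tohimiji* is /i/, which is a vowel, so the agentive suffix is -ko, giving *tohimijiko*.
The final sound of the agentive form *tohimijiko* is /o/, which is a vowel, so the plural suffix is -lo, giving *tohimijikolo*.

tohimijikolo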